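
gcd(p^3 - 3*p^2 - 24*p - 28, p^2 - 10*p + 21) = p - 7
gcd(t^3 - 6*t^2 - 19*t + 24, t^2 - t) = t - 1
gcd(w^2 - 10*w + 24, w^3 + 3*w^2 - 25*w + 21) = 1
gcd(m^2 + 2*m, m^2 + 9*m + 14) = m + 2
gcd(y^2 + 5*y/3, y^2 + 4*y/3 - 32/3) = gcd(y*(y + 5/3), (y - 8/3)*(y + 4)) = 1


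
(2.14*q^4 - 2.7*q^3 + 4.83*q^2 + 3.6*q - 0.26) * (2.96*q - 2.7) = 6.3344*q^5 - 13.77*q^4 + 21.5868*q^3 - 2.385*q^2 - 10.4896*q + 0.702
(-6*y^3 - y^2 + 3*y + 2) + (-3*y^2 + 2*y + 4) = -6*y^3 - 4*y^2 + 5*y + 6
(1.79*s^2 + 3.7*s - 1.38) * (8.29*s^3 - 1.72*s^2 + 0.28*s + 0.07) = 14.8391*s^5 + 27.5942*s^4 - 17.303*s^3 + 3.5349*s^2 - 0.1274*s - 0.0966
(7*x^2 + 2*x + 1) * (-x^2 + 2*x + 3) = -7*x^4 + 12*x^3 + 24*x^2 + 8*x + 3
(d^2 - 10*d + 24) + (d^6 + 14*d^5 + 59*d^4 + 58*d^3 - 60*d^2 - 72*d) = d^6 + 14*d^5 + 59*d^4 + 58*d^3 - 59*d^2 - 82*d + 24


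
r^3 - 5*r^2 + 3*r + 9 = (r - 3)^2*(r + 1)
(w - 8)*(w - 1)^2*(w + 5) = w^4 - 5*w^3 - 33*w^2 + 77*w - 40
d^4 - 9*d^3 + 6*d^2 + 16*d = d*(d - 8)*(d - 2)*(d + 1)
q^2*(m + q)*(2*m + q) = 2*m^2*q^2 + 3*m*q^3 + q^4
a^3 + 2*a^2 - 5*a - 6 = (a - 2)*(a + 1)*(a + 3)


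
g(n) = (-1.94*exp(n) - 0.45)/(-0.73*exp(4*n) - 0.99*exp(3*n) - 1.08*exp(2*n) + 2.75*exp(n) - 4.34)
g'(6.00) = 0.00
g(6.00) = 0.00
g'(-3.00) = 0.03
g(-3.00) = 0.13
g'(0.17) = -0.49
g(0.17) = 0.48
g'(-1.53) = 0.14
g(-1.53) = 0.23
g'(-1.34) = 0.17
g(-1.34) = 0.26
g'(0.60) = -0.52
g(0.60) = 0.24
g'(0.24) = -0.56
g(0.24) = 0.45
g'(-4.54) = 0.01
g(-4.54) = 0.11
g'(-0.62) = 0.33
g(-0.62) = 0.44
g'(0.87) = -0.31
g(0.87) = 0.12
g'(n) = (-1.94*exp(n) - 0.45)*(2.92*exp(4*n) + 2.97*exp(3*n) + 2.16*exp(2*n) - 2.75*exp(n))/(-0.73*exp(4*n) - 0.99*exp(3*n) - 1.08*exp(2*n) + 2.75*exp(n) - 4.34)^2 - 1.94*exp(n)/(-0.73*exp(4*n) - 0.99*exp(3*n) - 1.08*exp(2*n) + 2.75*exp(n) - 4.34) = (-4.2486*exp(4*n) - 5.1552*exp(3*n) - 3.4317*exp(2*n) - 0.972*exp(n) + 9.6571)*exp(n)/(0.5329*exp(8*n) + 1.4454*exp(7*n) + 2.5569*exp(6*n) - 1.8766*exp(5*n) + 2.0578*exp(4*n) + 2.6532*exp(3*n) + 16.9369*exp(2*n) - 23.87*exp(n) + 18.8356)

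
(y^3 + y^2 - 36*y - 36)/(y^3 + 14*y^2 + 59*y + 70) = (y^3 + y^2 - 36*y - 36)/(y^3 + 14*y^2 + 59*y + 70)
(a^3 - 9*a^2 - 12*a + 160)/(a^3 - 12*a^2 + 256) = (a - 5)/(a - 8)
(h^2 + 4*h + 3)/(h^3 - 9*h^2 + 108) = (h + 1)/(h^2 - 12*h + 36)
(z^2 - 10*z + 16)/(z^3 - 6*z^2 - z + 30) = (z^2 - 10*z + 16)/(z^3 - 6*z^2 - z + 30)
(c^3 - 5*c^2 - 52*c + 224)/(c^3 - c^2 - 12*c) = (c^2 - c - 56)/(c*(c + 3))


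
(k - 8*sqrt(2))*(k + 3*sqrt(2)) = k^2 - 5*sqrt(2)*k - 48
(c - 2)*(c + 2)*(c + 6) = c^3 + 6*c^2 - 4*c - 24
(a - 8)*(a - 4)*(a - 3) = a^3 - 15*a^2 + 68*a - 96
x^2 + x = x*(x + 1)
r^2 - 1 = (r - 1)*(r + 1)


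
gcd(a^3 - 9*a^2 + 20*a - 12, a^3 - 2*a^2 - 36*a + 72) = a^2 - 8*a + 12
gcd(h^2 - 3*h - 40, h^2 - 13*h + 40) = h - 8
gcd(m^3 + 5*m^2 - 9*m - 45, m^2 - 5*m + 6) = m - 3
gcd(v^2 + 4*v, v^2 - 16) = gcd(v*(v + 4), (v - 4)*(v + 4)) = v + 4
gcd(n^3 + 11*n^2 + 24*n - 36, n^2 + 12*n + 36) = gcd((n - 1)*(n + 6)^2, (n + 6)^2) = n^2 + 12*n + 36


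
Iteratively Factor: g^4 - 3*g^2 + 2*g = (g)*(g^3 - 3*g + 2) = g*(g - 1)*(g^2 + g - 2) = g*(g - 1)^2*(g + 2)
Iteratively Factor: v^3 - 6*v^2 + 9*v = (v - 3)*(v^2 - 3*v) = (v - 3)^2*(v)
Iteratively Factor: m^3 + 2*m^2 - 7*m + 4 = (m + 4)*(m^2 - 2*m + 1) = (m - 1)*(m + 4)*(m - 1)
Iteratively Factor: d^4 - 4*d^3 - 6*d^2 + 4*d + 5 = (d + 1)*(d^3 - 5*d^2 - d + 5) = (d - 5)*(d + 1)*(d^2 - 1) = (d - 5)*(d + 1)^2*(d - 1)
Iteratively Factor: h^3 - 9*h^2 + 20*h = (h - 4)*(h^2 - 5*h) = h*(h - 4)*(h - 5)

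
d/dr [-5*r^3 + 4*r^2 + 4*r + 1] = -15*r^2 + 8*r + 4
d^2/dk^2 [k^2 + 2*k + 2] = 2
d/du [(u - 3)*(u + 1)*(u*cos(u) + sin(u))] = -(u - 3)*(u + 1)*(u*sin(u) - 2*cos(u)) + (u - 3)*(u*cos(u) + sin(u)) + (u + 1)*(u*cos(u) + sin(u))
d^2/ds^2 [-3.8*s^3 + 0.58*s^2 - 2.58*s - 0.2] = 1.16 - 22.8*s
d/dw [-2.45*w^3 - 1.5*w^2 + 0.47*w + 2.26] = -7.35*w^2 - 3.0*w + 0.47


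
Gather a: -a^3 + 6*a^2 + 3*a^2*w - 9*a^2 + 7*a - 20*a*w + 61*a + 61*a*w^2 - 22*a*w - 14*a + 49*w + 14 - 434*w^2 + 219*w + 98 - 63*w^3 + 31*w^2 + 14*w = -a^3 + a^2*(3*w - 3) + a*(61*w^2 - 42*w + 54) - 63*w^3 - 403*w^2 + 282*w + 112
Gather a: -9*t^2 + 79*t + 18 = -9*t^2 + 79*t + 18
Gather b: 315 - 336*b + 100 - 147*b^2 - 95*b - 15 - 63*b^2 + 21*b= -210*b^2 - 410*b + 400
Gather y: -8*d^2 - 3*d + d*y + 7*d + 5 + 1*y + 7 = -8*d^2 + 4*d + y*(d + 1) + 12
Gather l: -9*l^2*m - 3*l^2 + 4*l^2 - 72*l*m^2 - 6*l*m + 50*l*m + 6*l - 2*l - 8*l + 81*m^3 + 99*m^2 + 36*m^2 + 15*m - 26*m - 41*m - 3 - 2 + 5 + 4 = l^2*(1 - 9*m) + l*(-72*m^2 + 44*m - 4) + 81*m^3 + 135*m^2 - 52*m + 4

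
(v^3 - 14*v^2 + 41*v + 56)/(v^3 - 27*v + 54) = (v^3 - 14*v^2 + 41*v + 56)/(v^3 - 27*v + 54)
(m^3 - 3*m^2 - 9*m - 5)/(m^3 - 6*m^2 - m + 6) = (m^2 - 4*m - 5)/(m^2 - 7*m + 6)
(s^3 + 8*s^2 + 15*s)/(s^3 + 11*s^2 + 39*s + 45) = s/(s + 3)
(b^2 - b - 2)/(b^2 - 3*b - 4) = (b - 2)/(b - 4)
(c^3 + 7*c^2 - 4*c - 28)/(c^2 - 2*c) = c + 9 + 14/c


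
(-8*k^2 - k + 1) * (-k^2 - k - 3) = 8*k^4 + 9*k^3 + 24*k^2 + 2*k - 3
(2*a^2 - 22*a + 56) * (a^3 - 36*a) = 2*a^5 - 22*a^4 - 16*a^3 + 792*a^2 - 2016*a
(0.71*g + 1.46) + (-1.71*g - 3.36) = -1.0*g - 1.9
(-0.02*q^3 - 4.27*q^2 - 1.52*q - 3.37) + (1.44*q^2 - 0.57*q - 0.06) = -0.02*q^3 - 2.83*q^2 - 2.09*q - 3.43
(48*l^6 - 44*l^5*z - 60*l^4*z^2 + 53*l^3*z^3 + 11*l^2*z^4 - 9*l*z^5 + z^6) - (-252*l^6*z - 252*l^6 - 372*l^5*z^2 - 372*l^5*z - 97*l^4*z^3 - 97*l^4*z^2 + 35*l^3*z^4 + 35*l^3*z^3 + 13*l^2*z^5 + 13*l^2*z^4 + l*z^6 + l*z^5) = 252*l^6*z + 300*l^6 + 372*l^5*z^2 + 328*l^5*z + 97*l^4*z^3 + 37*l^4*z^2 - 35*l^3*z^4 + 18*l^3*z^3 - 13*l^2*z^5 - 2*l^2*z^4 - l*z^6 - 10*l*z^5 + z^6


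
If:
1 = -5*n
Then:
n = -1/5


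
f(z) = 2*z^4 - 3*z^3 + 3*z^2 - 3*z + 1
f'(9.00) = 5154.00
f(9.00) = 11152.00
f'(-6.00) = -2091.00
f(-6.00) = 3367.00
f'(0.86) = 0.59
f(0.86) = -0.18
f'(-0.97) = -24.59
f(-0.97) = 11.24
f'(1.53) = 13.76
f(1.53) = 3.65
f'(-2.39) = -177.96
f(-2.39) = 131.52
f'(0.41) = -1.50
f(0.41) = 0.12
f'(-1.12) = -32.25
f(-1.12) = 15.49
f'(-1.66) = -74.35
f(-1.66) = 43.16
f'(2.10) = 44.00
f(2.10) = 19.04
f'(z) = 8*z^3 - 9*z^2 + 6*z - 3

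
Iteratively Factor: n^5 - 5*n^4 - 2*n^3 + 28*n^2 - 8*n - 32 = (n - 2)*(n^4 - 3*n^3 - 8*n^2 + 12*n + 16) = (n - 2)^2*(n^3 - n^2 - 10*n - 8) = (n - 4)*(n - 2)^2*(n^2 + 3*n + 2) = (n - 4)*(n - 2)^2*(n + 1)*(n + 2)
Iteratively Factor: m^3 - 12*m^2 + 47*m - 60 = (m - 4)*(m^2 - 8*m + 15) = (m - 5)*(m - 4)*(m - 3)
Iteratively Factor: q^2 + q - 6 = (q - 2)*(q + 3)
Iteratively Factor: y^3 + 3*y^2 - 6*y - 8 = (y + 1)*(y^2 + 2*y - 8) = (y + 1)*(y + 4)*(y - 2)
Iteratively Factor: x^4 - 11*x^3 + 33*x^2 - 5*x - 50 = (x - 2)*(x^3 - 9*x^2 + 15*x + 25) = (x - 5)*(x - 2)*(x^2 - 4*x - 5) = (x - 5)*(x - 2)*(x + 1)*(x - 5)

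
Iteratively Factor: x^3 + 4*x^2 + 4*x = (x)*(x^2 + 4*x + 4) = x*(x + 2)*(x + 2)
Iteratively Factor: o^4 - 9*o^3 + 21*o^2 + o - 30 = (o - 3)*(o^3 - 6*o^2 + 3*o + 10) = (o - 5)*(o - 3)*(o^2 - o - 2) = (o - 5)*(o - 3)*(o + 1)*(o - 2)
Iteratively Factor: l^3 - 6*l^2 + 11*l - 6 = (l - 1)*(l^2 - 5*l + 6) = (l - 3)*(l - 1)*(l - 2)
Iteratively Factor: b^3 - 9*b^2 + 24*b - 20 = (b - 2)*(b^2 - 7*b + 10) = (b - 2)^2*(b - 5)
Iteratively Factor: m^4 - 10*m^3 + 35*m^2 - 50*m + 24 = (m - 1)*(m^3 - 9*m^2 + 26*m - 24) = (m - 3)*(m - 1)*(m^2 - 6*m + 8) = (m - 3)*(m - 2)*(m - 1)*(m - 4)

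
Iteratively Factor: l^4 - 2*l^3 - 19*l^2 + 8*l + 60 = (l - 5)*(l^3 + 3*l^2 - 4*l - 12) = (l - 5)*(l + 3)*(l^2 - 4) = (l - 5)*(l - 2)*(l + 3)*(l + 2)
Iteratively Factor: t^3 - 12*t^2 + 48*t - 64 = (t - 4)*(t^2 - 8*t + 16) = (t - 4)^2*(t - 4)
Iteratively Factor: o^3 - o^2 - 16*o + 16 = (o - 4)*(o^2 + 3*o - 4) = (o - 4)*(o + 4)*(o - 1)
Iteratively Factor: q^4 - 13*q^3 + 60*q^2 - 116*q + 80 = (q - 2)*(q^3 - 11*q^2 + 38*q - 40) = (q - 5)*(q - 2)*(q^2 - 6*q + 8) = (q - 5)*(q - 4)*(q - 2)*(q - 2)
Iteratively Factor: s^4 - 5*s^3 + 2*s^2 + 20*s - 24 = (s - 2)*(s^3 - 3*s^2 - 4*s + 12) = (s - 2)*(s + 2)*(s^2 - 5*s + 6) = (s - 3)*(s - 2)*(s + 2)*(s - 2)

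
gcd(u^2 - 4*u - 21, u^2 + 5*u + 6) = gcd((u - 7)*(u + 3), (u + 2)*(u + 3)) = u + 3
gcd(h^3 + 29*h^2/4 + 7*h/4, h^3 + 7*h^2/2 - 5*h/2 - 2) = 1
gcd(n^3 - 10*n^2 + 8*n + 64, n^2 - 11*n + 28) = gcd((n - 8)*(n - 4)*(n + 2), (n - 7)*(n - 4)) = n - 4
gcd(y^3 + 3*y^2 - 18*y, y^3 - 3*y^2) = y^2 - 3*y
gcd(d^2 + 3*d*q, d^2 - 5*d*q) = d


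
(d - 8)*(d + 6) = d^2 - 2*d - 48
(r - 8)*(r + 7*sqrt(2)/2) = r^2 - 8*r + 7*sqrt(2)*r/2 - 28*sqrt(2)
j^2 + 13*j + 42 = (j + 6)*(j + 7)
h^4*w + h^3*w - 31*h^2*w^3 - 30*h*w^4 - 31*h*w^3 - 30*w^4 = (h - 6*w)*(h + w)*(h + 5*w)*(h*w + w)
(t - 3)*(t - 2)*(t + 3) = t^3 - 2*t^2 - 9*t + 18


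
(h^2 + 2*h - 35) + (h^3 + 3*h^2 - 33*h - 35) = h^3 + 4*h^2 - 31*h - 70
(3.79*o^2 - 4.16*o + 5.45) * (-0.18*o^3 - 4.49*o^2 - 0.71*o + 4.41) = -0.6822*o^5 - 16.2683*o^4 + 15.0065*o^3 - 4.803*o^2 - 22.2151*o + 24.0345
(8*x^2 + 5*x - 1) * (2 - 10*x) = -80*x^3 - 34*x^2 + 20*x - 2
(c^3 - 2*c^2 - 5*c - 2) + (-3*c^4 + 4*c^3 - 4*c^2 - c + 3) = -3*c^4 + 5*c^3 - 6*c^2 - 6*c + 1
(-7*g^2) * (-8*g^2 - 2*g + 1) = 56*g^4 + 14*g^3 - 7*g^2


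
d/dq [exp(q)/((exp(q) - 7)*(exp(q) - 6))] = (42 - exp(2*q))*exp(q)/(exp(4*q) - 26*exp(3*q) + 253*exp(2*q) - 1092*exp(q) + 1764)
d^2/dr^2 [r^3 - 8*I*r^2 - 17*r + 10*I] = 6*r - 16*I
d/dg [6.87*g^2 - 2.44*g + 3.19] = 13.74*g - 2.44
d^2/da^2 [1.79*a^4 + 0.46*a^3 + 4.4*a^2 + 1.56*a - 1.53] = 21.48*a^2 + 2.76*a + 8.8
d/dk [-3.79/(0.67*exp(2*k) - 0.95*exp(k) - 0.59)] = (5.0786*exp(k) - 3.6005)*exp(k)/(-0.67*exp(2*k) + 0.95*exp(k) + 0.59)^2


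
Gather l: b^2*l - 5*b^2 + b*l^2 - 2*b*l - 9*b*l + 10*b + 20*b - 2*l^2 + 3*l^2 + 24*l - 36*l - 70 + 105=-5*b^2 + 30*b + l^2*(b + 1) + l*(b^2 - 11*b - 12) + 35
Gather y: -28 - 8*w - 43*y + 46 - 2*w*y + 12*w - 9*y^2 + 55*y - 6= 4*w - 9*y^2 + y*(12 - 2*w) + 12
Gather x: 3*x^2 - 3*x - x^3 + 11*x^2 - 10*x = -x^3 + 14*x^2 - 13*x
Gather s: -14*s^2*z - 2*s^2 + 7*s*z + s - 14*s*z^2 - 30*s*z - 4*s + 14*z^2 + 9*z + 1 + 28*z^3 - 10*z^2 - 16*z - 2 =s^2*(-14*z - 2) + s*(-14*z^2 - 23*z - 3) + 28*z^3 + 4*z^2 - 7*z - 1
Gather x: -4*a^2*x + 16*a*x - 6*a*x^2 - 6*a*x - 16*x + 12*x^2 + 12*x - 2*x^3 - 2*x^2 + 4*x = -2*x^3 + x^2*(10 - 6*a) + x*(-4*a^2 + 10*a)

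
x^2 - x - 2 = (x - 2)*(x + 1)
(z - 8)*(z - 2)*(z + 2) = z^3 - 8*z^2 - 4*z + 32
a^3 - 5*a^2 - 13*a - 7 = (a - 7)*(a + 1)^2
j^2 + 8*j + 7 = (j + 1)*(j + 7)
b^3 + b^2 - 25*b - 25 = (b - 5)*(b + 1)*(b + 5)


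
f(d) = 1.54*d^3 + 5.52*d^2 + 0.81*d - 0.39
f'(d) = 4.62*d^2 + 11.04*d + 0.81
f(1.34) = 14.31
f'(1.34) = 23.90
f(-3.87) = -10.11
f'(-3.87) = 27.28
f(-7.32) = -314.57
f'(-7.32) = 167.55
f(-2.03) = 7.83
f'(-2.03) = -2.56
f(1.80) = 27.93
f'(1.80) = 35.65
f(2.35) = 51.98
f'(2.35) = 52.27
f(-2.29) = 8.21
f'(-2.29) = -0.24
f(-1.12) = 3.46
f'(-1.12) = -5.76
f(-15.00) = -3968.04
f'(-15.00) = 874.71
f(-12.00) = -1876.35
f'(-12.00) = 533.61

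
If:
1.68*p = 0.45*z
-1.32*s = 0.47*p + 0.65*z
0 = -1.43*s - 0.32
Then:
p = 0.10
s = -0.22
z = 0.38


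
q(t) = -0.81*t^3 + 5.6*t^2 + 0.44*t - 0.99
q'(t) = -2.43*t^2 + 11.2*t + 0.44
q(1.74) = 12.46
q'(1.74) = 12.57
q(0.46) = 0.32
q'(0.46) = 5.08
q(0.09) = -0.91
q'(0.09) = 1.43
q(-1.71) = 18.68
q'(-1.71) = -25.82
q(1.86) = 13.99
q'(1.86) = 12.87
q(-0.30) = -0.60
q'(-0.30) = -3.14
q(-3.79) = 121.88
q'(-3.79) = -76.91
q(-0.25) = -0.74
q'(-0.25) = -2.51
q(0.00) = -0.99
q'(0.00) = 0.44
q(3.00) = 28.86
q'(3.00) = 12.17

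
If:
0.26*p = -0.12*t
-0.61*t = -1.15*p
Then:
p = 0.00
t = 0.00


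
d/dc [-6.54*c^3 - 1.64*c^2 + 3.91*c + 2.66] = -19.62*c^2 - 3.28*c + 3.91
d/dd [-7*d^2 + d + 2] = 1 - 14*d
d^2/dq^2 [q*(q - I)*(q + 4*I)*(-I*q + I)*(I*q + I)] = 20*q^3 + 36*I*q^2 + 18*q - 6*I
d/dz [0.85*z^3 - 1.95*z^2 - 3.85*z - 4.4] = 2.55*z^2 - 3.9*z - 3.85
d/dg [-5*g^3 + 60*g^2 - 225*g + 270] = -15*g^2 + 120*g - 225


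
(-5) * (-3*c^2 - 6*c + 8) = 15*c^2 + 30*c - 40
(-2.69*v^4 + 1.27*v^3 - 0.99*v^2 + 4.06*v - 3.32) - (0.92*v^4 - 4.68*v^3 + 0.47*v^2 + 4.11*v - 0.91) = -3.61*v^4 + 5.95*v^3 - 1.46*v^2 - 0.0500000000000007*v - 2.41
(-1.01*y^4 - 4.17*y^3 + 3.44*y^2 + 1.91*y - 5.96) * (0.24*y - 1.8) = -0.2424*y^5 + 0.8172*y^4 + 8.3316*y^3 - 5.7336*y^2 - 4.8684*y + 10.728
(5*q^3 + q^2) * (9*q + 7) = 45*q^4 + 44*q^3 + 7*q^2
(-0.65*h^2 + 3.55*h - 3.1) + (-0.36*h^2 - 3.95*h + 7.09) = -1.01*h^2 - 0.4*h + 3.99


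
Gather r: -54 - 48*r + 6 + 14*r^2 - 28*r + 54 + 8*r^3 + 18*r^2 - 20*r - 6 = 8*r^3 + 32*r^2 - 96*r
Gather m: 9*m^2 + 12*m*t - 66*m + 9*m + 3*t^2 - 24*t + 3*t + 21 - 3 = 9*m^2 + m*(12*t - 57) + 3*t^2 - 21*t + 18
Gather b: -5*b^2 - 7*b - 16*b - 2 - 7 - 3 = -5*b^2 - 23*b - 12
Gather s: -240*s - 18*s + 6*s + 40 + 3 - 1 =42 - 252*s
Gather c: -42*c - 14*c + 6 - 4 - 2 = -56*c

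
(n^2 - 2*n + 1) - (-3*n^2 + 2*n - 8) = 4*n^2 - 4*n + 9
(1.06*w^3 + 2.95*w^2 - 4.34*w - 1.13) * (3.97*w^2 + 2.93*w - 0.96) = 4.2082*w^5 + 14.8173*w^4 - 9.6039*w^3 - 20.0343*w^2 + 0.8555*w + 1.0848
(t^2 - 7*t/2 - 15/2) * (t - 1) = t^3 - 9*t^2/2 - 4*t + 15/2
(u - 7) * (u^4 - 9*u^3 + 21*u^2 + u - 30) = u^5 - 16*u^4 + 84*u^3 - 146*u^2 - 37*u + 210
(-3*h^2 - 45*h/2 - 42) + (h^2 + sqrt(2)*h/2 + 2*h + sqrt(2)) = -2*h^2 - 41*h/2 + sqrt(2)*h/2 - 42 + sqrt(2)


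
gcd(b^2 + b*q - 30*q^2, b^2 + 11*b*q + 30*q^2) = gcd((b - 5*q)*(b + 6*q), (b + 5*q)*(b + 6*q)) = b + 6*q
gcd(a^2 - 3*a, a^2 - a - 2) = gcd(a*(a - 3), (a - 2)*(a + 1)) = 1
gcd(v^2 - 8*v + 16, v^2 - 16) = v - 4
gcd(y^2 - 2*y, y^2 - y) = y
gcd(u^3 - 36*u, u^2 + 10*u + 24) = u + 6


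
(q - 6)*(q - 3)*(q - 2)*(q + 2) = q^4 - 9*q^3 + 14*q^2 + 36*q - 72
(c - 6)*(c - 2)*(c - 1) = c^3 - 9*c^2 + 20*c - 12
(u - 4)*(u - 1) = u^2 - 5*u + 4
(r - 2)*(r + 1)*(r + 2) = r^3 + r^2 - 4*r - 4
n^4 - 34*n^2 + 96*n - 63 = (n - 3)^2*(n - 1)*(n + 7)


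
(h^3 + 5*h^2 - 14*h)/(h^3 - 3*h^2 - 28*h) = (-h^2 - 5*h + 14)/(-h^2 + 3*h + 28)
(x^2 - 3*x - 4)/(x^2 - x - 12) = (x + 1)/(x + 3)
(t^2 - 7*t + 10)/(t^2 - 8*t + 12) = (t - 5)/(t - 6)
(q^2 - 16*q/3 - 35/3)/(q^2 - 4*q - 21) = (q + 5/3)/(q + 3)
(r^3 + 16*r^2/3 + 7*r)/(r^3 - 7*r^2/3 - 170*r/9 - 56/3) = 3*r*(r + 3)/(3*r^2 - 14*r - 24)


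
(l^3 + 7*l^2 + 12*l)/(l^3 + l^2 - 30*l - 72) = l/(l - 6)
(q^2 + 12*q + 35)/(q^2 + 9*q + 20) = (q + 7)/(q + 4)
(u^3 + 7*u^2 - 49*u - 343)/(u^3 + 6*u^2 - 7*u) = (u^2 - 49)/(u*(u - 1))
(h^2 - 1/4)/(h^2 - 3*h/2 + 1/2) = (h + 1/2)/(h - 1)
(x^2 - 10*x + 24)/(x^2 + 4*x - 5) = (x^2 - 10*x + 24)/(x^2 + 4*x - 5)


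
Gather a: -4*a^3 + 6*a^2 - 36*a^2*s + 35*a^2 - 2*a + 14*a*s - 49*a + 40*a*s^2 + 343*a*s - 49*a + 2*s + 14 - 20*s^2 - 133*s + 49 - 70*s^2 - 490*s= -4*a^3 + a^2*(41 - 36*s) + a*(40*s^2 + 357*s - 100) - 90*s^2 - 621*s + 63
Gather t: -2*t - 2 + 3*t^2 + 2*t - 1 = 3*t^2 - 3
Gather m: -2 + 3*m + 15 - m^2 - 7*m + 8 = -m^2 - 4*m + 21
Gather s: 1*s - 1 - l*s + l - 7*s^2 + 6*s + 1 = l - 7*s^2 + s*(7 - l)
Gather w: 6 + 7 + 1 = 14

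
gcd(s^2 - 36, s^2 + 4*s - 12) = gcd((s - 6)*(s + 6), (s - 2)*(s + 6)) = s + 6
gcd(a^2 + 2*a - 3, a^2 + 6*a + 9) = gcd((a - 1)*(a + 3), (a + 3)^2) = a + 3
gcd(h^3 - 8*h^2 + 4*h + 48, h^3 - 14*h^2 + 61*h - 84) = h - 4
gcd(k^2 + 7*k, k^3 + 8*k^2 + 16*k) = k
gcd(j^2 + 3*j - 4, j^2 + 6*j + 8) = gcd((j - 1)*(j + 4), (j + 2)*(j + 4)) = j + 4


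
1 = 1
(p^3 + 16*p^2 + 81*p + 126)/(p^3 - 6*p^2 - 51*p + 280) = (p^2 + 9*p + 18)/(p^2 - 13*p + 40)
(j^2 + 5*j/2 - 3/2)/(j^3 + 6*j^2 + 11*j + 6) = (j - 1/2)/(j^2 + 3*j + 2)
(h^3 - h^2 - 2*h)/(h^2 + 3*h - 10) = h*(h + 1)/(h + 5)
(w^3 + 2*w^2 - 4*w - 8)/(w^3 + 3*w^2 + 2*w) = (w^2 - 4)/(w*(w + 1))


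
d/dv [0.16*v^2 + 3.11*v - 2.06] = 0.32*v + 3.11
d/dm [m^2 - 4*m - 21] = 2*m - 4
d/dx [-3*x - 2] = -3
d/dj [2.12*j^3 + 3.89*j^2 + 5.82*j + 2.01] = 6.36*j^2 + 7.78*j + 5.82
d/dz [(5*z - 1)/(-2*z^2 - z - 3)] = (-10*z^2 - 5*z + (4*z + 1)*(5*z - 1) - 15)/(2*z^2 + z + 3)^2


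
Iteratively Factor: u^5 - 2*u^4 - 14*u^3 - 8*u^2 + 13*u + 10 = (u + 1)*(u^4 - 3*u^3 - 11*u^2 + 3*u + 10) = (u - 5)*(u + 1)*(u^3 + 2*u^2 - u - 2) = (u - 5)*(u - 1)*(u + 1)*(u^2 + 3*u + 2) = (u - 5)*(u - 1)*(u + 1)^2*(u + 2)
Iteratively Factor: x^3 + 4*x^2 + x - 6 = (x - 1)*(x^2 + 5*x + 6) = (x - 1)*(x + 3)*(x + 2)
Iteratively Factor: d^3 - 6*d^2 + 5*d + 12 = (d - 4)*(d^2 - 2*d - 3) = (d - 4)*(d - 3)*(d + 1)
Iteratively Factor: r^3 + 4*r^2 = (r)*(r^2 + 4*r) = r*(r + 4)*(r)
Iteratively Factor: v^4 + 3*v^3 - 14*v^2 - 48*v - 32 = (v - 4)*(v^3 + 7*v^2 + 14*v + 8) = (v - 4)*(v + 2)*(v^2 + 5*v + 4) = (v - 4)*(v + 1)*(v + 2)*(v + 4)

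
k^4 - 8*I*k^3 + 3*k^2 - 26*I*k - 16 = (k - 8*I)*(k - I)^2*(k + 2*I)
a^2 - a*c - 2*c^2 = (a - 2*c)*(a + c)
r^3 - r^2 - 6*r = r*(r - 3)*(r + 2)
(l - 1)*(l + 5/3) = l^2 + 2*l/3 - 5/3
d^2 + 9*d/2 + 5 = (d + 2)*(d + 5/2)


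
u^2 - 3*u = u*(u - 3)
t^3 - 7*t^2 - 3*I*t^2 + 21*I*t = t*(t - 7)*(t - 3*I)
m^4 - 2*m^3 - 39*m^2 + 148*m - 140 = (m - 5)*(m - 2)^2*(m + 7)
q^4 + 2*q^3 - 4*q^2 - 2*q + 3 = (q - 1)^2*(q + 1)*(q + 3)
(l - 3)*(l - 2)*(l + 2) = l^3 - 3*l^2 - 4*l + 12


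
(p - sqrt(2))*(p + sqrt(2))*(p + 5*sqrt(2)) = p^3 + 5*sqrt(2)*p^2 - 2*p - 10*sqrt(2)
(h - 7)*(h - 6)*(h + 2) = h^3 - 11*h^2 + 16*h + 84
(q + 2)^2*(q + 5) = q^3 + 9*q^2 + 24*q + 20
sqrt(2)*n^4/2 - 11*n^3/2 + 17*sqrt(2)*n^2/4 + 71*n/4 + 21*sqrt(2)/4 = (n - 7*sqrt(2)/2)*(n - 3*sqrt(2))*(n + sqrt(2)/2)*(sqrt(2)*n/2 + 1/2)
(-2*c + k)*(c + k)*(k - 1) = -2*c^2*k + 2*c^2 - c*k^2 + c*k + k^3 - k^2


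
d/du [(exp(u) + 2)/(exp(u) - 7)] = -9*exp(u)/(exp(u) - 7)^2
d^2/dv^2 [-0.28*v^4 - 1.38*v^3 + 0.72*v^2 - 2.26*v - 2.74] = -3.36*v^2 - 8.28*v + 1.44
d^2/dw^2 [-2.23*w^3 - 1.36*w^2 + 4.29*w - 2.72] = -13.38*w - 2.72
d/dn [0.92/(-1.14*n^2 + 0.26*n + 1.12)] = (2.0976*n - 0.2392)/(-1.14*n^2 + 0.26*n + 1.12)^2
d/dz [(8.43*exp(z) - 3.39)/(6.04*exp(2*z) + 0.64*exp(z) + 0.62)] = (-50.9172*exp(2*z) + 40.9512*exp(z) + 7.3962)*exp(z)/(36.4816*exp(4*z) + 7.7312*exp(3*z) + 7.8992*exp(2*z) + 0.7936*exp(z) + 0.3844)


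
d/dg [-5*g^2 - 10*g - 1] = -10*g - 10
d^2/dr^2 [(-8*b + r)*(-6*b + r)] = 2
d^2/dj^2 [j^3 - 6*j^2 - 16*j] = 6*j - 12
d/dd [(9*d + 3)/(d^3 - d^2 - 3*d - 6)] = 3*(-6*d^3 + 2*d - 15)/(d^6 - 2*d^5 - 5*d^4 - 6*d^3 + 21*d^2 + 36*d + 36)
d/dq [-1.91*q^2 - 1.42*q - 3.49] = -3.82*q - 1.42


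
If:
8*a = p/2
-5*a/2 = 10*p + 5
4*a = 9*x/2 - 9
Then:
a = -2/65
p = -32/65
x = 1154/585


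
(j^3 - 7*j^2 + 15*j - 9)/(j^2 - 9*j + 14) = (j^3 - 7*j^2 + 15*j - 9)/(j^2 - 9*j + 14)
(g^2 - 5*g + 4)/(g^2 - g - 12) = (g - 1)/(g + 3)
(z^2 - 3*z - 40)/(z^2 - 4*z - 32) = (z + 5)/(z + 4)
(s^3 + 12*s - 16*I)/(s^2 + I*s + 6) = (s^2 + 2*I*s + 8)/(s + 3*I)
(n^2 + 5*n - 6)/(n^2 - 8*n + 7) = (n + 6)/(n - 7)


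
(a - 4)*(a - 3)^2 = a^3 - 10*a^2 + 33*a - 36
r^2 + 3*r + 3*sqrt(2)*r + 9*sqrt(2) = (r + 3)*(r + 3*sqrt(2))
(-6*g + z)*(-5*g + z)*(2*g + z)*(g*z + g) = 60*g^4*z + 60*g^4 + 8*g^3*z^2 + 8*g^3*z - 9*g^2*z^3 - 9*g^2*z^2 + g*z^4 + g*z^3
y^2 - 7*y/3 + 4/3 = (y - 4/3)*(y - 1)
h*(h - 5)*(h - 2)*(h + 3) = h^4 - 4*h^3 - 11*h^2 + 30*h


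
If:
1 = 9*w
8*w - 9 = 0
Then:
No Solution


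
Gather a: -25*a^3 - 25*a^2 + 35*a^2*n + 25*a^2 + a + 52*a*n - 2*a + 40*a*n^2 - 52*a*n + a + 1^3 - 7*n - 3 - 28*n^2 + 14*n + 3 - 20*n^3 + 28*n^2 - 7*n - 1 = -25*a^3 + 35*a^2*n + 40*a*n^2 - 20*n^3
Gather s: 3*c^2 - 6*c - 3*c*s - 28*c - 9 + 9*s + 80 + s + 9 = 3*c^2 - 34*c + s*(10 - 3*c) + 80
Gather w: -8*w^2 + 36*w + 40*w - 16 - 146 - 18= -8*w^2 + 76*w - 180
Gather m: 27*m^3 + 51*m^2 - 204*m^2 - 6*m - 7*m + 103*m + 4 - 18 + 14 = 27*m^3 - 153*m^2 + 90*m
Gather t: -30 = -30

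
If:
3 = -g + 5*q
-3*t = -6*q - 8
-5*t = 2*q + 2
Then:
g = -169/18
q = -23/18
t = 1/9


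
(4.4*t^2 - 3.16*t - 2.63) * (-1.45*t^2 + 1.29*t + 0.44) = -6.38*t^4 + 10.258*t^3 + 1.6731*t^2 - 4.7831*t - 1.1572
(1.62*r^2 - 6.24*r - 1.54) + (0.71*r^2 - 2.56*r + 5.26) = 2.33*r^2 - 8.8*r + 3.72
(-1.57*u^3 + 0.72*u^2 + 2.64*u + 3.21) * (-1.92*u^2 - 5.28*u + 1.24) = 3.0144*u^5 + 6.9072*u^4 - 10.8172*u^3 - 19.2096*u^2 - 13.6752*u + 3.9804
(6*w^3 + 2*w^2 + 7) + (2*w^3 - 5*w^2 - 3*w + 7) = 8*w^3 - 3*w^2 - 3*w + 14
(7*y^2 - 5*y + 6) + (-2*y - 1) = 7*y^2 - 7*y + 5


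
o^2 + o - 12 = (o - 3)*(o + 4)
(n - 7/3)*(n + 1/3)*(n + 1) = n^3 - n^2 - 25*n/9 - 7/9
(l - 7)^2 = l^2 - 14*l + 49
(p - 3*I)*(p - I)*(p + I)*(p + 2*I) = p^4 - I*p^3 + 7*p^2 - I*p + 6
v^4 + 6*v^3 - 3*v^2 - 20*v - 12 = (v - 2)*(v + 1)^2*(v + 6)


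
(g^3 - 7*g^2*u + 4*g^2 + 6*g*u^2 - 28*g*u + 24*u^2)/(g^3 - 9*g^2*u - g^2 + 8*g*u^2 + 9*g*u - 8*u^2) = (-g^2 + 6*g*u - 4*g + 24*u)/(-g^2 + 8*g*u + g - 8*u)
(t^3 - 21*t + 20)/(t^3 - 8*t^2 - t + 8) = (t^2 + t - 20)/(t^2 - 7*t - 8)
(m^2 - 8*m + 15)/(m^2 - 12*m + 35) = (m - 3)/(m - 7)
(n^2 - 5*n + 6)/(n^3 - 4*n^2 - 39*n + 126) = (n - 2)/(n^2 - n - 42)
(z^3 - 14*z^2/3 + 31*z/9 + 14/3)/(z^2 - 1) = (9*z^3 - 42*z^2 + 31*z + 42)/(9*(z^2 - 1))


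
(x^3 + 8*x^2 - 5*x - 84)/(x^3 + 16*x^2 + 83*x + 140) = (x - 3)/(x + 5)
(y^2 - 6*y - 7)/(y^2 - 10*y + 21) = (y + 1)/(y - 3)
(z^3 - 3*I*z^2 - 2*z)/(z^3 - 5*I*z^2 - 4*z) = (z - 2*I)/(z - 4*I)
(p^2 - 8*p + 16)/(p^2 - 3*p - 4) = (p - 4)/(p + 1)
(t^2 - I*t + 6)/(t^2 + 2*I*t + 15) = (t + 2*I)/(t + 5*I)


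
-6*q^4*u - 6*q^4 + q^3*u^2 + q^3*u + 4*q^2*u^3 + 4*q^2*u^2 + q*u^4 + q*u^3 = (-q + u)*(2*q + u)*(3*q + u)*(q*u + q)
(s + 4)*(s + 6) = s^2 + 10*s + 24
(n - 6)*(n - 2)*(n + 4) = n^3 - 4*n^2 - 20*n + 48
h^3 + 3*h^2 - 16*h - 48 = (h - 4)*(h + 3)*(h + 4)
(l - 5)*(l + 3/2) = l^2 - 7*l/2 - 15/2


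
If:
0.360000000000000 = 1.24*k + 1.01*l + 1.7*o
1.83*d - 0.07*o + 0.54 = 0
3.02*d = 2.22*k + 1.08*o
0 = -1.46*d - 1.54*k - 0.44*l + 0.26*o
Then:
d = -0.31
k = -0.19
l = 1.41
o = -0.49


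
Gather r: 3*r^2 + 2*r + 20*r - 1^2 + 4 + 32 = 3*r^2 + 22*r + 35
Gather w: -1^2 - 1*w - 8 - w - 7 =-2*w - 16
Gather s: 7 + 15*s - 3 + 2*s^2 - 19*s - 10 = 2*s^2 - 4*s - 6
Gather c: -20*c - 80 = -20*c - 80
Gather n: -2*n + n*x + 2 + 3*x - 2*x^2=n*(x - 2) - 2*x^2 + 3*x + 2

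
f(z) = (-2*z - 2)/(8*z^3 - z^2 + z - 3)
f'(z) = (-2*z - 2)*(-24*z^2 + 2*z - 1)/(8*z^3 - z^2 + z - 3)^2 - 2/(8*z^3 - z^2 + z - 3) = 2*(-8*z^3 + z^2 - z + (z + 1)*(24*z^2 - 2*z + 1) + 3)/(8*z^3 - z^2 + z - 3)^2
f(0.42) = 1.31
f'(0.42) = 3.59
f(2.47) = -0.06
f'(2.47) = 0.06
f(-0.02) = 0.65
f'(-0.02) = 0.89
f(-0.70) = 0.09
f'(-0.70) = 0.47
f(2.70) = -0.05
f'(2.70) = 0.04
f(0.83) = -2.13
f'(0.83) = 18.58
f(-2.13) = -0.03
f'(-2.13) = -0.01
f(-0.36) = 0.33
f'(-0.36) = 0.93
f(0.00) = 0.67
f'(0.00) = 0.89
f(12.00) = 0.00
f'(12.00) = 0.00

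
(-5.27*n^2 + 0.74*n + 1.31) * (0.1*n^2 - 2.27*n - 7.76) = -0.527*n^4 + 12.0369*n^3 + 39.3464*n^2 - 8.7161*n - 10.1656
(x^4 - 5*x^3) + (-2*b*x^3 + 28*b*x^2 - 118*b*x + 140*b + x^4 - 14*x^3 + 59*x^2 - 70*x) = -2*b*x^3 + 28*b*x^2 - 118*b*x + 140*b + 2*x^4 - 19*x^3 + 59*x^2 - 70*x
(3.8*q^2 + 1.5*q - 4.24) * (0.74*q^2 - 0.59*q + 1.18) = 2.812*q^4 - 1.132*q^3 + 0.4614*q^2 + 4.2716*q - 5.0032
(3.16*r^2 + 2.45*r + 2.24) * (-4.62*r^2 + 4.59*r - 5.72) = -14.5992*r^4 + 3.1854*r^3 - 17.1785*r^2 - 3.7324*r - 12.8128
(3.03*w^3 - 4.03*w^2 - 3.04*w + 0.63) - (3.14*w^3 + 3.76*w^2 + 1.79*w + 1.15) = -0.11*w^3 - 7.79*w^2 - 4.83*w - 0.52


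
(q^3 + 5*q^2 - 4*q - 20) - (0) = q^3 + 5*q^2 - 4*q - 20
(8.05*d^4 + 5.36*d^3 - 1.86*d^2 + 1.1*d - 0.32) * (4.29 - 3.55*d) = -28.5775*d^5 + 15.5065*d^4 + 29.5974*d^3 - 11.8844*d^2 + 5.855*d - 1.3728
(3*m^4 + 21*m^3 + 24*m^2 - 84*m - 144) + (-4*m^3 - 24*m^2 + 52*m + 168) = 3*m^4 + 17*m^3 - 32*m + 24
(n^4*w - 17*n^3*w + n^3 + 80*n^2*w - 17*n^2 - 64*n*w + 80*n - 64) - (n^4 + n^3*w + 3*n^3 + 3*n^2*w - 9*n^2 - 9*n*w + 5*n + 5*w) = n^4*w - n^4 - 18*n^3*w - 2*n^3 + 77*n^2*w - 8*n^2 - 55*n*w + 75*n - 5*w - 64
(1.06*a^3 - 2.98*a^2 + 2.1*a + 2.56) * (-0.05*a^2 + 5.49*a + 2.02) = -0.053*a^5 + 5.9684*a^4 - 14.324*a^3 + 5.3814*a^2 + 18.2964*a + 5.1712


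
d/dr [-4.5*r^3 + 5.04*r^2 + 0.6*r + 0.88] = -13.5*r^2 + 10.08*r + 0.6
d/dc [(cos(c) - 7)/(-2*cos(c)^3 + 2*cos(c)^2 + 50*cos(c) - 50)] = (-31*cos(c)/2 + 11*cos(2*c) - cos(3*c)/2 - 139)*sin(c)/(2*(cos(c)^3 - cos(c)^2 - 25*cos(c) + 25)^2)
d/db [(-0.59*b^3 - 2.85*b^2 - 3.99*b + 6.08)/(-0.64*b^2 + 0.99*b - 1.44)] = (0.3776*b^4 - 1.1682*b^3 - 2.8263*b^2 + 15.9904*b - 0.273599999999999)/(0.4096*b^4 - 1.2672*b^3 + 2.8233*b^2 - 2.8512*b + 2.0736)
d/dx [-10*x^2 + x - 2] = 1 - 20*x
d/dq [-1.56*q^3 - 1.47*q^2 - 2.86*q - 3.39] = -4.68*q^2 - 2.94*q - 2.86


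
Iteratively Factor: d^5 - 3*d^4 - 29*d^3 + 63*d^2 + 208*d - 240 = (d + 3)*(d^4 - 6*d^3 - 11*d^2 + 96*d - 80) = (d - 5)*(d + 3)*(d^3 - d^2 - 16*d + 16) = (d - 5)*(d + 3)*(d + 4)*(d^2 - 5*d + 4) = (d - 5)*(d - 1)*(d + 3)*(d + 4)*(d - 4)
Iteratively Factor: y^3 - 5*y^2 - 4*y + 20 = (y - 5)*(y^2 - 4) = (y - 5)*(y + 2)*(y - 2)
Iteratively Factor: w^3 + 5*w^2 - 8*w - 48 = (w + 4)*(w^2 + w - 12) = (w - 3)*(w + 4)*(w + 4)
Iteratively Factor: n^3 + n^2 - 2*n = (n - 1)*(n^2 + 2*n) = (n - 1)*(n + 2)*(n)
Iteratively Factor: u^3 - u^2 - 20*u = (u + 4)*(u^2 - 5*u) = (u - 5)*(u + 4)*(u)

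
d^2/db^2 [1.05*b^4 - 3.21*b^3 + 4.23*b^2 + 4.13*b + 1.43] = 12.6*b^2 - 19.26*b + 8.46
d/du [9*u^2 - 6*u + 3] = 18*u - 6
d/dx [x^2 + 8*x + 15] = 2*x + 8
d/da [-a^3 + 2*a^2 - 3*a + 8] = -3*a^2 + 4*a - 3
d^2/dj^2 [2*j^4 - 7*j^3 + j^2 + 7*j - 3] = 24*j^2 - 42*j + 2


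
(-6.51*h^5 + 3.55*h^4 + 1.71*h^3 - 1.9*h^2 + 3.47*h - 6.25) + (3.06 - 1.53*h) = -6.51*h^5 + 3.55*h^4 + 1.71*h^3 - 1.9*h^2 + 1.94*h - 3.19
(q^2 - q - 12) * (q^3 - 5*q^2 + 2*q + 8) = q^5 - 6*q^4 - 5*q^3 + 66*q^2 - 32*q - 96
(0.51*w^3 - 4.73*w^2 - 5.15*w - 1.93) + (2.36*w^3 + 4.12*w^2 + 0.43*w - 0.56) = 2.87*w^3 - 0.61*w^2 - 4.72*w - 2.49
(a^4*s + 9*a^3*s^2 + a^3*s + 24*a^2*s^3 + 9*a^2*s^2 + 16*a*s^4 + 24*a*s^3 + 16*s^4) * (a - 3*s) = a^5*s + 6*a^4*s^2 + a^4*s - 3*a^3*s^3 + 6*a^3*s^2 - 56*a^2*s^4 - 3*a^2*s^3 - 48*a*s^5 - 56*a*s^4 - 48*s^5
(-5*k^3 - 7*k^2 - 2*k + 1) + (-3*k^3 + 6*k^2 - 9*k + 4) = -8*k^3 - k^2 - 11*k + 5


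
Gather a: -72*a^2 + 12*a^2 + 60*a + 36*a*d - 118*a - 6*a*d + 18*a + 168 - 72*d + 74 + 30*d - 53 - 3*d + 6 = -60*a^2 + a*(30*d - 40) - 45*d + 195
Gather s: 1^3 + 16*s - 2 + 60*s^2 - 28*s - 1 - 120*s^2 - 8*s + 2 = -60*s^2 - 20*s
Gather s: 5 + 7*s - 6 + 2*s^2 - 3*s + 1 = 2*s^2 + 4*s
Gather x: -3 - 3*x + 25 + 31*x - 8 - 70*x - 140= -42*x - 126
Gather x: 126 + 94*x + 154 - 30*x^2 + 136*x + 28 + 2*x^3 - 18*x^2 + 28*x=2*x^3 - 48*x^2 + 258*x + 308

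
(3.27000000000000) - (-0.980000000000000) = 4.25000000000000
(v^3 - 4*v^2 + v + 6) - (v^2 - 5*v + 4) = v^3 - 5*v^2 + 6*v + 2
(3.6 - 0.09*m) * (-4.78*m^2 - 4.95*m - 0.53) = 0.4302*m^3 - 16.7625*m^2 - 17.7723*m - 1.908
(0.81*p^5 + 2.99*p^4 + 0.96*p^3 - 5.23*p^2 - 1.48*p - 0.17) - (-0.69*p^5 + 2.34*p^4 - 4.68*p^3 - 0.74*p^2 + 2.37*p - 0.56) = 1.5*p^5 + 0.65*p^4 + 5.64*p^3 - 4.49*p^2 - 3.85*p + 0.39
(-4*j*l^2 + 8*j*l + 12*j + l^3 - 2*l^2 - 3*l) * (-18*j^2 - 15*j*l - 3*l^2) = 72*j^3*l^2 - 144*j^3*l - 216*j^3 + 42*j^2*l^3 - 84*j^2*l^2 - 126*j^2*l - 3*j*l^4 + 6*j*l^3 + 9*j*l^2 - 3*l^5 + 6*l^4 + 9*l^3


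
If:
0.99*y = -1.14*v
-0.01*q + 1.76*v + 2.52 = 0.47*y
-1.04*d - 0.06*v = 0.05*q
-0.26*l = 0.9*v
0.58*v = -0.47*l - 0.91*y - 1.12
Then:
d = -18.06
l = -1.85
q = 375.04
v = 0.53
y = -0.62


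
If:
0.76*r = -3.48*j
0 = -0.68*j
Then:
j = 0.00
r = 0.00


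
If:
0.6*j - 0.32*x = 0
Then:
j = 0.533333333333333*x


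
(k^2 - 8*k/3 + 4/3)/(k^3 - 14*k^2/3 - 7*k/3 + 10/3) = (k - 2)/(k^2 - 4*k - 5)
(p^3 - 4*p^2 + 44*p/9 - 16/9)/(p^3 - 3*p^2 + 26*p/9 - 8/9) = (p - 2)/(p - 1)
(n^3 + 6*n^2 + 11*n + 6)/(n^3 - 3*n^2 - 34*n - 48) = (n + 1)/(n - 8)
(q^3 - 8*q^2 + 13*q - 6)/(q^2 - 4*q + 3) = (q^2 - 7*q + 6)/(q - 3)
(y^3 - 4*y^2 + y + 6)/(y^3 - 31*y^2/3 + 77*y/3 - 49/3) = 3*(y^3 - 4*y^2 + y + 6)/(3*y^3 - 31*y^2 + 77*y - 49)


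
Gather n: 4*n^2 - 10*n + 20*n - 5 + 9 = 4*n^2 + 10*n + 4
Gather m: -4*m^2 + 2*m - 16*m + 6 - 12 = -4*m^2 - 14*m - 6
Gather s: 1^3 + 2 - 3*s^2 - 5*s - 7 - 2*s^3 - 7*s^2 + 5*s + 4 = -2*s^3 - 10*s^2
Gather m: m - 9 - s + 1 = m - s - 8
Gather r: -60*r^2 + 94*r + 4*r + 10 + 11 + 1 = -60*r^2 + 98*r + 22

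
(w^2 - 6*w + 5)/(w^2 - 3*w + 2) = (w - 5)/(w - 2)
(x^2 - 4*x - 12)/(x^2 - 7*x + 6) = (x + 2)/(x - 1)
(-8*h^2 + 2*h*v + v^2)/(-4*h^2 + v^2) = (4*h + v)/(2*h + v)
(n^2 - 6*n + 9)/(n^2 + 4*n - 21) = (n - 3)/(n + 7)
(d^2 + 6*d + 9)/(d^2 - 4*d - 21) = (d + 3)/(d - 7)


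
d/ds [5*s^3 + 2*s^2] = s*(15*s + 4)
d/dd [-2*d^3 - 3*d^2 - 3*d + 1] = -6*d^2 - 6*d - 3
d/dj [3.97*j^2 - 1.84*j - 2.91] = 7.94*j - 1.84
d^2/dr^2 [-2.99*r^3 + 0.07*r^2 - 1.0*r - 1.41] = 0.14 - 17.94*r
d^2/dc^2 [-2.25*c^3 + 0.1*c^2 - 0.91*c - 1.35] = 0.2 - 13.5*c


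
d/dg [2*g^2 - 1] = 4*g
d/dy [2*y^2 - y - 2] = 4*y - 1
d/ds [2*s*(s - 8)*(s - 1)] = 6*s^2 - 36*s + 16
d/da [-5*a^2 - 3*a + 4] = -10*a - 3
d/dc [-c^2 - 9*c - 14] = -2*c - 9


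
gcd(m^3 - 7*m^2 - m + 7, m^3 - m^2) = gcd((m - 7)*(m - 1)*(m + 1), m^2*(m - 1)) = m - 1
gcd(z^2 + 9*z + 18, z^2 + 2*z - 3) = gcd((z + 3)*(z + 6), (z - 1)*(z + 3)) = z + 3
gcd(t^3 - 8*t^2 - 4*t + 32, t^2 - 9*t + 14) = t - 2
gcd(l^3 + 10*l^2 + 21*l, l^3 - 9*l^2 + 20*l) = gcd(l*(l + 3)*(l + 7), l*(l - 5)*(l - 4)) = l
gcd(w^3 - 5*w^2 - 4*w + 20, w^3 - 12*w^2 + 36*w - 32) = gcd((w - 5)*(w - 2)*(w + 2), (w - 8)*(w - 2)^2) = w - 2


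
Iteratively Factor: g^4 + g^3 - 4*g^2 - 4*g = (g - 2)*(g^3 + 3*g^2 + 2*g) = g*(g - 2)*(g^2 + 3*g + 2) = g*(g - 2)*(g + 1)*(g + 2)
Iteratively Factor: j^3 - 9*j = (j + 3)*(j^2 - 3*j) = (j - 3)*(j + 3)*(j)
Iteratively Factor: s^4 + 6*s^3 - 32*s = (s + 4)*(s^3 + 2*s^2 - 8*s) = (s + 4)^2*(s^2 - 2*s) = (s - 2)*(s + 4)^2*(s)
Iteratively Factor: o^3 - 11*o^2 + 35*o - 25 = (o - 5)*(o^2 - 6*o + 5) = (o - 5)^2*(o - 1)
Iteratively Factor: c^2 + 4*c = (c)*(c + 4)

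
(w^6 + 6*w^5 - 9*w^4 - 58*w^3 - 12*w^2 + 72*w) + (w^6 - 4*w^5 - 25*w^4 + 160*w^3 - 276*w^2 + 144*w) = 2*w^6 + 2*w^5 - 34*w^4 + 102*w^3 - 288*w^2 + 216*w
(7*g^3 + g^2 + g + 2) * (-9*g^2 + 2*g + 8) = -63*g^5 + 5*g^4 + 49*g^3 - 8*g^2 + 12*g + 16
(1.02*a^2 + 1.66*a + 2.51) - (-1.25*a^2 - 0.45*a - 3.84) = 2.27*a^2 + 2.11*a + 6.35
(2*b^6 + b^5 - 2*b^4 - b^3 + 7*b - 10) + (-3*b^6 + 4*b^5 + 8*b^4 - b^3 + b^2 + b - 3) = -b^6 + 5*b^5 + 6*b^4 - 2*b^3 + b^2 + 8*b - 13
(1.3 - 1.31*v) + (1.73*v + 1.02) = 0.42*v + 2.32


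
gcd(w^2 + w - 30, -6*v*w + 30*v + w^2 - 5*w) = w - 5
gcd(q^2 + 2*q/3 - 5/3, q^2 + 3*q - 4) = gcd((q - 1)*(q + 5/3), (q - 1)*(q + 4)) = q - 1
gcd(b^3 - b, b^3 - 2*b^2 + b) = b^2 - b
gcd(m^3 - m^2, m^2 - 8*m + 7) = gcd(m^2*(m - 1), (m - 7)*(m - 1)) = m - 1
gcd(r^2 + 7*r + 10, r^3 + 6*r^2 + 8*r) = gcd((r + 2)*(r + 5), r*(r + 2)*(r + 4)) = r + 2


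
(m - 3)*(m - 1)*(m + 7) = m^3 + 3*m^2 - 25*m + 21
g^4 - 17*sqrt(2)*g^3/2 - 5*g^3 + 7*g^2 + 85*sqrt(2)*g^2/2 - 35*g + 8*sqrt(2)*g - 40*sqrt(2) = (g - 5)*(g - 8*sqrt(2))*(g - sqrt(2))*(g + sqrt(2)/2)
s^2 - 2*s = s*(s - 2)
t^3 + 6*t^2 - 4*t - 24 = (t - 2)*(t + 2)*(t + 6)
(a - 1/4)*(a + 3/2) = a^2 + 5*a/4 - 3/8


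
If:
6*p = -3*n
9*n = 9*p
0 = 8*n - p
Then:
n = 0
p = 0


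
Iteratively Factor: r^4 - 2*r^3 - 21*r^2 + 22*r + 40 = (r + 1)*(r^3 - 3*r^2 - 18*r + 40) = (r - 2)*(r + 1)*(r^2 - r - 20) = (r - 2)*(r + 1)*(r + 4)*(r - 5)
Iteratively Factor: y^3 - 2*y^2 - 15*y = (y)*(y^2 - 2*y - 15) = y*(y + 3)*(y - 5)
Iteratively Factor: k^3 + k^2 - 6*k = (k)*(k^2 + k - 6) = k*(k - 2)*(k + 3)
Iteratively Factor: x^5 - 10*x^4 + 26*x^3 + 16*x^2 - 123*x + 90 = (x - 3)*(x^4 - 7*x^3 + 5*x^2 + 31*x - 30) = (x - 3)*(x + 2)*(x^3 - 9*x^2 + 23*x - 15) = (x - 3)*(x - 1)*(x + 2)*(x^2 - 8*x + 15) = (x - 5)*(x - 3)*(x - 1)*(x + 2)*(x - 3)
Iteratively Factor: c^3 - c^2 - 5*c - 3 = (c + 1)*(c^2 - 2*c - 3) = (c + 1)^2*(c - 3)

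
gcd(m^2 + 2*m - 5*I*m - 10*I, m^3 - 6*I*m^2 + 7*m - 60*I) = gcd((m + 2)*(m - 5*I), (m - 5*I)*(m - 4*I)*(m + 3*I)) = m - 5*I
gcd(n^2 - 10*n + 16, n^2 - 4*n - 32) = n - 8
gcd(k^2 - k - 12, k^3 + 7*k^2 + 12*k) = k + 3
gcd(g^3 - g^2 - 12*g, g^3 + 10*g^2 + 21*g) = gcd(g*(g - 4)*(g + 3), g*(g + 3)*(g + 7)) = g^2 + 3*g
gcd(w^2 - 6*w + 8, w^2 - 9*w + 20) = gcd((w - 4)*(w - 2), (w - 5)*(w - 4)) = w - 4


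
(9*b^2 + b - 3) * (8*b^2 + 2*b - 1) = 72*b^4 + 26*b^3 - 31*b^2 - 7*b + 3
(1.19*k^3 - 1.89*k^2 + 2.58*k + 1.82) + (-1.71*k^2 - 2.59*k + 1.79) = 1.19*k^3 - 3.6*k^2 - 0.00999999999999979*k + 3.61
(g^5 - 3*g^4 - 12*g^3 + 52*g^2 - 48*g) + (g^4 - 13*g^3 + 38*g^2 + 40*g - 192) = g^5 - 2*g^4 - 25*g^3 + 90*g^2 - 8*g - 192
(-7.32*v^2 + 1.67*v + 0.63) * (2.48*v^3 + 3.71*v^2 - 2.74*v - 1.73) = -18.1536*v^5 - 23.0156*v^4 + 27.8149*v^3 + 10.4251*v^2 - 4.6153*v - 1.0899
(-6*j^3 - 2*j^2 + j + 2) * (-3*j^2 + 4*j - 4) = 18*j^5 - 18*j^4 + 13*j^3 + 6*j^2 + 4*j - 8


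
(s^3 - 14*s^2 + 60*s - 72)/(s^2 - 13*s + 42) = (s^2 - 8*s + 12)/(s - 7)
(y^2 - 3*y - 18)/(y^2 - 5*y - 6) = (y + 3)/(y + 1)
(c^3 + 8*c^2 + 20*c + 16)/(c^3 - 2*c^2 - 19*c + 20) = (c^2 + 4*c + 4)/(c^2 - 6*c + 5)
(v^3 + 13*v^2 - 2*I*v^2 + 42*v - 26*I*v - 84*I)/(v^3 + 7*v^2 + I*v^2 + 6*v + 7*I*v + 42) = (v + 6)/(v + 3*I)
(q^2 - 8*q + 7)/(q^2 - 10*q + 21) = (q - 1)/(q - 3)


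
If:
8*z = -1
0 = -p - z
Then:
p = 1/8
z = -1/8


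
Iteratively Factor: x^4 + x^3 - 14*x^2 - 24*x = (x + 2)*(x^3 - x^2 - 12*x) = (x - 4)*(x + 2)*(x^2 + 3*x) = (x - 4)*(x + 2)*(x + 3)*(x)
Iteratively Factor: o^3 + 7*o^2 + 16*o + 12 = (o + 3)*(o^2 + 4*o + 4) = (o + 2)*(o + 3)*(o + 2)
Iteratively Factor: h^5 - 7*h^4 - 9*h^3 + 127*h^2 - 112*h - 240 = (h - 3)*(h^4 - 4*h^3 - 21*h^2 + 64*h + 80) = (h - 5)*(h - 3)*(h^3 + h^2 - 16*h - 16) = (h - 5)*(h - 3)*(h + 1)*(h^2 - 16) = (h - 5)*(h - 3)*(h + 1)*(h + 4)*(h - 4)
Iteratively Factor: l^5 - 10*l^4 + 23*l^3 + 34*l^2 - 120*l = (l)*(l^4 - 10*l^3 + 23*l^2 + 34*l - 120) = l*(l - 5)*(l^3 - 5*l^2 - 2*l + 24) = l*(l - 5)*(l - 4)*(l^2 - l - 6) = l*(l - 5)*(l - 4)*(l - 3)*(l + 2)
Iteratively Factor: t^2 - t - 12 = (t + 3)*(t - 4)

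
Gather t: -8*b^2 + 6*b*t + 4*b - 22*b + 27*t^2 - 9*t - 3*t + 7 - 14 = -8*b^2 - 18*b + 27*t^2 + t*(6*b - 12) - 7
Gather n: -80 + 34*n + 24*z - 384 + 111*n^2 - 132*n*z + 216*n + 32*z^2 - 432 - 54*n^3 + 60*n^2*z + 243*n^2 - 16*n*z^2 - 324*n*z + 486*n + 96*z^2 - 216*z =-54*n^3 + n^2*(60*z + 354) + n*(-16*z^2 - 456*z + 736) + 128*z^2 - 192*z - 896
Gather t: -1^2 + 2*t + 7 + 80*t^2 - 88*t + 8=80*t^2 - 86*t + 14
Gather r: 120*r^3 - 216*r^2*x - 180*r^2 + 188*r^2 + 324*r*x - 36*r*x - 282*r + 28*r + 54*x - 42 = 120*r^3 + r^2*(8 - 216*x) + r*(288*x - 254) + 54*x - 42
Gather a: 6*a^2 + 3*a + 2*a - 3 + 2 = 6*a^2 + 5*a - 1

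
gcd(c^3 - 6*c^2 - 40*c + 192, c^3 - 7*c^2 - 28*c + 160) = c^2 - 12*c + 32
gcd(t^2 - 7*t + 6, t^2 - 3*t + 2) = t - 1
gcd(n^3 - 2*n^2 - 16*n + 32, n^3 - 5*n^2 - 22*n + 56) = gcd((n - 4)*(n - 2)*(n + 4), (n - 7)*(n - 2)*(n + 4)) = n^2 + 2*n - 8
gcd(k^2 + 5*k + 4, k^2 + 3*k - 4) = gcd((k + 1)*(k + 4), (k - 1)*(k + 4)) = k + 4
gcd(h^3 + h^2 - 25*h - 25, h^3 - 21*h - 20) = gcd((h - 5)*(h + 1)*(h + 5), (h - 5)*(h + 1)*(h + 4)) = h^2 - 4*h - 5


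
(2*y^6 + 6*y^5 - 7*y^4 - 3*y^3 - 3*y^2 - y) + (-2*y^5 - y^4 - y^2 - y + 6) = 2*y^6 + 4*y^5 - 8*y^4 - 3*y^3 - 4*y^2 - 2*y + 6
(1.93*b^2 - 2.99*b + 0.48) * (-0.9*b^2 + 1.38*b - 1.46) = -1.737*b^4 + 5.3544*b^3 - 7.376*b^2 + 5.0278*b - 0.7008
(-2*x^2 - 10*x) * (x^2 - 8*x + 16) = -2*x^4 + 6*x^3 + 48*x^2 - 160*x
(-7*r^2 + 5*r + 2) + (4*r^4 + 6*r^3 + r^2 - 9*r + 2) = 4*r^4 + 6*r^3 - 6*r^2 - 4*r + 4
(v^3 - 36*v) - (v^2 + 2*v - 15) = v^3 - v^2 - 38*v + 15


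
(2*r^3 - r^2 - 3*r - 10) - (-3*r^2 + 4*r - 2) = 2*r^3 + 2*r^2 - 7*r - 8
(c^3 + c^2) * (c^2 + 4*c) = c^5 + 5*c^4 + 4*c^3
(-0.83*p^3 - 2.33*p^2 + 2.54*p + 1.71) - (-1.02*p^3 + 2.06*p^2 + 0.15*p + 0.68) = 0.19*p^3 - 4.39*p^2 + 2.39*p + 1.03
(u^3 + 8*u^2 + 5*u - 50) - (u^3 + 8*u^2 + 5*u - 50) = 0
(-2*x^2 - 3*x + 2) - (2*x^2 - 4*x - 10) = -4*x^2 + x + 12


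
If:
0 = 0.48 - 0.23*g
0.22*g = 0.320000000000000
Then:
No Solution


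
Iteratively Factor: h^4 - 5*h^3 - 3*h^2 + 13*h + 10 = (h + 1)*(h^3 - 6*h^2 + 3*h + 10) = (h - 2)*(h + 1)*(h^2 - 4*h - 5) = (h - 5)*(h - 2)*(h + 1)*(h + 1)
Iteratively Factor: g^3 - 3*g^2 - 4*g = (g - 4)*(g^2 + g) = (g - 4)*(g + 1)*(g)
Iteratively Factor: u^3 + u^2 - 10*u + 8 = (u - 1)*(u^2 + 2*u - 8) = (u - 1)*(u + 4)*(u - 2)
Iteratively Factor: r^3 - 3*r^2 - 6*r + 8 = (r - 4)*(r^2 + r - 2) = (r - 4)*(r - 1)*(r + 2)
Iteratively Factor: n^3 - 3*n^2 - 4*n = (n - 4)*(n^2 + n) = n*(n - 4)*(n + 1)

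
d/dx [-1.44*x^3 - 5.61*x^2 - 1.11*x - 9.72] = -4.32*x^2 - 11.22*x - 1.11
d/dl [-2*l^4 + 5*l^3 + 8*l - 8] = -8*l^3 + 15*l^2 + 8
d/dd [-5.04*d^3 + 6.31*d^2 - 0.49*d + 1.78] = -15.12*d^2 + 12.62*d - 0.49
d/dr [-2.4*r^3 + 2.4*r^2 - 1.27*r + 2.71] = -7.2*r^2 + 4.8*r - 1.27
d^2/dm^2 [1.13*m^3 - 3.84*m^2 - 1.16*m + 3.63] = 6.78*m - 7.68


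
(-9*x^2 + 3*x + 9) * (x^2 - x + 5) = -9*x^4 + 12*x^3 - 39*x^2 + 6*x + 45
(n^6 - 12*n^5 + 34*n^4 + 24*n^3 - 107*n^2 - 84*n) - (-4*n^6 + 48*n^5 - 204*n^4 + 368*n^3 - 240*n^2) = 5*n^6 - 60*n^5 + 238*n^4 - 344*n^3 + 133*n^2 - 84*n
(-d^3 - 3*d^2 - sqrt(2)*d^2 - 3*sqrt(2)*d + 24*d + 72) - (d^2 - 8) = -d^3 - 4*d^2 - sqrt(2)*d^2 - 3*sqrt(2)*d + 24*d + 80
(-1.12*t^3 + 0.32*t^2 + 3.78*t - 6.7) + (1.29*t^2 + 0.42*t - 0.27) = -1.12*t^3 + 1.61*t^2 + 4.2*t - 6.97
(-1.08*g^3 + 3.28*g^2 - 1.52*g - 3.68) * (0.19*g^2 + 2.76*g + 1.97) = -0.2052*g^5 - 2.3576*g^4 + 6.6364*g^3 + 1.5672*g^2 - 13.1512*g - 7.2496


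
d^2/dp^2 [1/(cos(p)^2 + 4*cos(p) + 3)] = (-4*sin(p)^4 + 6*sin(p)^2 + 27*cos(p) - 3*cos(3*p) + 24)/((cos(p) + 1)^3*(cos(p) + 3)^3)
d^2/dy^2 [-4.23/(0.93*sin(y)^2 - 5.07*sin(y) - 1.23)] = (-14.634108*sin(y)^4 + 59.834619*sin(y)^3 - 106.135353*sin(y)^2 - 93.290535*sin(y) + 227.140848)/(-0.93*sin(y)^2 + 5.07*sin(y) + 1.23)^3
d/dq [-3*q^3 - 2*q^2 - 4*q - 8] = -9*q^2 - 4*q - 4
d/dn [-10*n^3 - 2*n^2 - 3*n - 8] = -30*n^2 - 4*n - 3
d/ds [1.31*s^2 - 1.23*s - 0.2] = 2.62*s - 1.23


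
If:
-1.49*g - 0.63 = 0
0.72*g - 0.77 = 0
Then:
No Solution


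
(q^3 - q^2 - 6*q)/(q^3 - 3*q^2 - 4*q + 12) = q/(q - 2)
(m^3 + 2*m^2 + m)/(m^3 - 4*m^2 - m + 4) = m*(m + 1)/(m^2 - 5*m + 4)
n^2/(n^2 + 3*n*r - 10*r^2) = n^2/(n^2 + 3*n*r - 10*r^2)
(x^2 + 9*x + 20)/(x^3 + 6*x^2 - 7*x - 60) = 1/(x - 3)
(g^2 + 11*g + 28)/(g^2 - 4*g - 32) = (g + 7)/(g - 8)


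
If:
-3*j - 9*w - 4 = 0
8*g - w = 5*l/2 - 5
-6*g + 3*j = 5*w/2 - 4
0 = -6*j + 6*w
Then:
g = 23/36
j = -1/3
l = 188/45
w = -1/3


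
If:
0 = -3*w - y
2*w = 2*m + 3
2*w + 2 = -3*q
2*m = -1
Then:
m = -1/2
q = -4/3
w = 1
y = -3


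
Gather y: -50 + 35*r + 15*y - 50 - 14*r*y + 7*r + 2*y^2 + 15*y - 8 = 42*r + 2*y^2 + y*(30 - 14*r) - 108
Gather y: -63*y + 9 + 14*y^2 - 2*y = 14*y^2 - 65*y + 9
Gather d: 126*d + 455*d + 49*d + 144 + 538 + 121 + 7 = 630*d + 810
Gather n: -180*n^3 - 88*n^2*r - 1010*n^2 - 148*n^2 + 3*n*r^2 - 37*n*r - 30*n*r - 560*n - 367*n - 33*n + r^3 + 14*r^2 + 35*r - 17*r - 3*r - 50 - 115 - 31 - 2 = -180*n^3 + n^2*(-88*r - 1158) + n*(3*r^2 - 67*r - 960) + r^3 + 14*r^2 + 15*r - 198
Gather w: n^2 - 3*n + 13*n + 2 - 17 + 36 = n^2 + 10*n + 21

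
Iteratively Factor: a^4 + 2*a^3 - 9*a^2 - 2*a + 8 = (a + 1)*(a^3 + a^2 - 10*a + 8) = (a + 1)*(a + 4)*(a^2 - 3*a + 2) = (a - 2)*(a + 1)*(a + 4)*(a - 1)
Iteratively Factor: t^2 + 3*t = (t)*(t + 3)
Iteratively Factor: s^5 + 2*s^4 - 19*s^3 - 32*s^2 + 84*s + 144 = (s + 2)*(s^4 - 19*s^2 + 6*s + 72) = (s - 3)*(s + 2)*(s^3 + 3*s^2 - 10*s - 24) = (s - 3)^2*(s + 2)*(s^2 + 6*s + 8) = (s - 3)^2*(s + 2)^2*(s + 4)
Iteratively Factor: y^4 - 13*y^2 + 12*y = (y + 4)*(y^3 - 4*y^2 + 3*y) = (y - 1)*(y + 4)*(y^2 - 3*y) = y*(y - 1)*(y + 4)*(y - 3)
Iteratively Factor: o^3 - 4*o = (o)*(o^2 - 4) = o*(o - 2)*(o + 2)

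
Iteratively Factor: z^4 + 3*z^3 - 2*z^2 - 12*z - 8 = (z + 1)*(z^3 + 2*z^2 - 4*z - 8) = (z + 1)*(z + 2)*(z^2 - 4) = (z - 2)*(z + 1)*(z + 2)*(z + 2)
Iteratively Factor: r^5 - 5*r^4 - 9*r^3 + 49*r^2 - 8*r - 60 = (r + 1)*(r^4 - 6*r^3 - 3*r^2 + 52*r - 60) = (r - 5)*(r + 1)*(r^3 - r^2 - 8*r + 12) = (r - 5)*(r + 1)*(r + 3)*(r^2 - 4*r + 4) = (r - 5)*(r - 2)*(r + 1)*(r + 3)*(r - 2)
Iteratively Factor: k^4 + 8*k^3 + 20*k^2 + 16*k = (k + 4)*(k^3 + 4*k^2 + 4*k) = (k + 2)*(k + 4)*(k^2 + 2*k) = (k + 2)^2*(k + 4)*(k)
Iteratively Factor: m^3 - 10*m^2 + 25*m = (m)*(m^2 - 10*m + 25) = m*(m - 5)*(m - 5)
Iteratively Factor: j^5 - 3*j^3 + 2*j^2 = (j - 1)*(j^4 + j^3 - 2*j^2) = (j - 1)^2*(j^3 + 2*j^2) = (j - 1)^2*(j + 2)*(j^2) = j*(j - 1)^2*(j + 2)*(j)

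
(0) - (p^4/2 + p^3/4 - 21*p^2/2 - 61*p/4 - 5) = -p^4/2 - p^3/4 + 21*p^2/2 + 61*p/4 + 5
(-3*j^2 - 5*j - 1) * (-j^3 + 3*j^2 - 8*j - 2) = 3*j^5 - 4*j^4 + 10*j^3 + 43*j^2 + 18*j + 2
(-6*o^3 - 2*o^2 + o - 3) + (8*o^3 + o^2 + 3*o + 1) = 2*o^3 - o^2 + 4*o - 2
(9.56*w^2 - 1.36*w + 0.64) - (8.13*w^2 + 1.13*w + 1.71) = 1.43*w^2 - 2.49*w - 1.07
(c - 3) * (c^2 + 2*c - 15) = c^3 - c^2 - 21*c + 45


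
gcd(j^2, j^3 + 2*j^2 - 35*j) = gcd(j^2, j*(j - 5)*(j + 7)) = j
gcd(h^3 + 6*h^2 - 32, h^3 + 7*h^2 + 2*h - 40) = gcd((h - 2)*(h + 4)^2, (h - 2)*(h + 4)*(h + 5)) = h^2 + 2*h - 8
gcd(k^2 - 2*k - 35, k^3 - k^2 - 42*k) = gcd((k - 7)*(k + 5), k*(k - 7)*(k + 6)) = k - 7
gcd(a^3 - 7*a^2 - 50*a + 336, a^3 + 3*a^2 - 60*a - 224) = a^2 - a - 56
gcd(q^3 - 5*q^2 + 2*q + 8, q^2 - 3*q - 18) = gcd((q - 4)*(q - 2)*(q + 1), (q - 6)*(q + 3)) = 1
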